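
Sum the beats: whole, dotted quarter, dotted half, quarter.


Let's work it out.
Beat values:
  whole = 4 beats
  dotted quarter = 1.5 beats
  dotted half = 3 beats
  quarter = 1 beat
Sum = 4 + 1.5 + 3 + 1
= 9.5 beats


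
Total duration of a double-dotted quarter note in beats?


Working:
Base quarter note = 1 beat
Dot 1 adds half the previous value: +1/2
Dot 2 adds half the previous value: +1/4
One double-dotted quarter = 1 + 1/2 + 1/4 = 7/4
= 7/4 beats


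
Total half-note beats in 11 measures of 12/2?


Time signature 12/2: the bottom number 2 means the half note gets one count
The top number 12 means 12 half-note beats per measure
Total = 12 × 11 measures
= 132 half-note beats


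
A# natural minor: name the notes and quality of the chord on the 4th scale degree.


A# natural minor scale: A# B# C# D# E# F# G#
Diatonic triad on degree 4 stacks scale notes 4, 6, 1: D# F# A#
D#→F# = 3 semitones; D#→A# = 7 semitones → minor triad
= D# F# A# (minor)


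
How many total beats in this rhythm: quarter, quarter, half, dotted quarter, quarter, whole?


Reasoning:
Beat values:
  quarter = 1 beat
  quarter = 1 beat
  half = 2 beats
  dotted quarter = 1.5 beats
  quarter = 1 beat
  whole = 4 beats
Sum = 1 + 1 + 2 + 1.5 + 1 + 4
= 10.5 beats


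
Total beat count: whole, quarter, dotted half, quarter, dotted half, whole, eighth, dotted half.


Beat values:
  whole = 4 beats
  quarter = 1 beat
  dotted half = 3 beats
  quarter = 1 beat
  dotted half = 3 beats
  whole = 4 beats
  eighth = 0.5 beats
  dotted half = 3 beats
Sum = 4 + 1 + 3 + 1 + 3 + 4 + 0.5 + 3
= 19.5 beats


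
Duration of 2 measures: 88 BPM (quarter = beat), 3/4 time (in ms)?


Working:
Quarter-note beat duration = 60000 / 88 ms
Beats per measure (3/4) = 3
One measure = 3 × 60000 / 88 = 180000 / 88 ms
2 measures = 2 × 180000 / 88 = 360000 / 88
= 4090.9 ms


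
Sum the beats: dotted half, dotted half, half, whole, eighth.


Solution.
Beat values:
  dotted half = 3 beats
  dotted half = 3 beats
  half = 2 beats
  whole = 4 beats
  eighth = 0.5 beats
Sum = 3 + 3 + 2 + 4 + 0.5
= 12.5 beats


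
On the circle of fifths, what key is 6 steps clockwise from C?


Step by step:
Each clockwise step on the circle of fifths moves up a perfect 5th
From C: C → G → D → A → E → B → F#/Gb
= F#/Gb


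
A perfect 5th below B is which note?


Working:
A 5th spans 5 letter names, so from B we land on E
A perfect 5th = 7 semitones below B
Spell E at that pitch: E
= E


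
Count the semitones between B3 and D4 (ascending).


Let's work it out.
Absolute semitone position = octave×12 + chromatic position
B3: 3×12 + 11 = 47
D4: 4×12 + 2 = 50
Difference = 50 - 47 = 3
= 3 semitones


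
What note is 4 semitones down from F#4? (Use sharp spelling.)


Step by step:
F#4: chromatic position 6 in octave 4 → absolute = 4×12 + 6 = 54
Transpose down 4: 54 - 4 = 50
50 = 4×12 + 2 → D in octave 4
Result = D4


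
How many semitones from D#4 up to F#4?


Step by step:
Absolute semitone position = octave×12 + chromatic position
D#4: 4×12 + 3 = 51
F#4: 4×12 + 6 = 54
Difference = 54 - 51 = 3
= 3 semitones


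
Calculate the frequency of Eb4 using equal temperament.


Solution.
f = 440 × 2^(n/12) where n = semitones from A4
Eb4: -6 semitones from A4
f = 440 × 2^(-6/12)
f = 311.13 Hz


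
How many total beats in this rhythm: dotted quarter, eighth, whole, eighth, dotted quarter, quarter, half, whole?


Let's work it out.
Beat values:
  dotted quarter = 1.5 beats
  eighth = 0.5 beats
  whole = 4 beats
  eighth = 0.5 beats
  dotted quarter = 1.5 beats
  quarter = 1 beat
  half = 2 beats
  whole = 4 beats
Sum = 1.5 + 0.5 + 4 + 0.5 + 1.5 + 1 + 2 + 4
= 15 beats


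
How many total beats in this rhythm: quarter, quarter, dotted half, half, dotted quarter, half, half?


Beat values:
  quarter = 1 beat
  quarter = 1 beat
  dotted half = 3 beats
  half = 2 beats
  dotted quarter = 1.5 beats
  half = 2 beats
  half = 2 beats
Sum = 1 + 1 + 3 + 2 + 1.5 + 2 + 2
= 12.5 beats


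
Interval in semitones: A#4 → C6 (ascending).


Let's work it out.
Absolute semitone position = octave×12 + chromatic position
A#4: 4×12 + 10 = 58
C6: 6×12 + 0 = 72
Difference = 72 - 58 = 14
= 14 semitones


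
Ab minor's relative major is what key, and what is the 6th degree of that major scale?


Working:
The relative major shares the key signature and is a minor 3rd above the minor tonic
A minor 3rd above Ab is Cb
→ relative major of Ab minor is Cb major
Cb major scale: Cb Db Eb Fb Gb Ab Bb
= Cb major; 6th degree = Ab


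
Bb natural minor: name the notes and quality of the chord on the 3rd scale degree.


Reasoning:
Bb natural minor scale: Bb C Db Eb F Gb Ab
Diatonic triad on degree 3 stacks scale notes 3, 5, 7: Db F Ab
Db→F = 4 semitones; Db→Ab = 7 semitones → major triad
= Db F Ab (major)


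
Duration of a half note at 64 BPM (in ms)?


Let's work it out.
One quarter-note beat = 60000 / BPM = 60000 / 64 ms
Half note = 2 × quarter note
Duration = 2 × 60000 / 64 = 120000 / 64
= 1875.0 ms


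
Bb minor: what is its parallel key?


Solution.
Parallel keys share the same tonic but differ in mode
Bb minor → parallel is Bb major
= Bb major


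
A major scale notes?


Reasoning:
Major scale pattern: W-W-H-W-W-W-H (2-2-1-2-2-2-1 semitones)
Starting from A:
  A + 2 semitones → B
  B + 2 semitones → C#
  C# + 1 semitone → D
  D + 2 semitones → E
  E + 2 semitones → F#
  F# + 2 semitones → G#
  G# + 1 semitone → A
Scale = A B C# D E F# G#


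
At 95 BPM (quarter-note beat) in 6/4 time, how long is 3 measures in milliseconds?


Let's work it out.
Quarter-note beat duration = 60000 / 95 ms
Beats per measure (6/4) = 6
One measure = 6 × 60000 / 95 = 360000 / 95 ms
3 measures = 3 × 360000 / 95 = 1080000 / 95
= 11368.4 ms


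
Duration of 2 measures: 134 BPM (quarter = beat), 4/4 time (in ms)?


Quarter-note beat duration = 60000 / 134 ms
Beats per measure (4/4) = 4
One measure = 4 × 60000 / 134 = 240000 / 134 ms
2 measures = 2 × 240000 / 134 = 480000 / 134
= 3582.1 ms


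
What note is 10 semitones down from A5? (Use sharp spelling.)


Let's work it out.
A5: chromatic position 9 in octave 5 → absolute = 5×12 + 9 = 69
Transpose down 10: 69 - 10 = 59
59 = 4×12 + 11 → B in octave 4
Result = B4


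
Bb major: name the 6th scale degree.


Step by step:
Major scale pattern: W-W-H-W-W-W-H (2-2-1-2-2-2-1 semitones)
Starting from Bb:
  Bb + 2 semitones → C
  C + 2 semitones → D
  D + 1 semitone → Eb
  Eb + 2 semitones → F
  F + 2 semitones → G
  G + 2 semitones → A
  A + 1 semitone → Bb
Scale: Bb C D Eb F G A
Degree 6 = G


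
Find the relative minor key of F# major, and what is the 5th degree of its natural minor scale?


Let's work it out.
The relative minor shares the major's key signature and starts on its 6th degree
6th degree = a major 6th above the tonic; a major 6th above F# is D#
→ relative minor of F# major is D# minor
D# natural minor scale: D# E# F# G# A# B C#
= D# minor; 5th degree = A#


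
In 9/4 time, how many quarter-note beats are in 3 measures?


Reasoning:
Time signature 9/4: the bottom number 4 means the quarter note gets one count
The top number 9 means 9 quarter-note beats per measure
Total = 9 × 3 measures
= 27 quarter-note beats


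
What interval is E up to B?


Solution.
Letter names: E → B spans 5 letter names → a 5th
Semitones: E → B = 7 half-steps
A 5th of 7 semitones is a perfect 5th
= perfect 5th


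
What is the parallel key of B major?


Parallel keys share the same tonic but differ in mode
B major → parallel is B minor
= B minor


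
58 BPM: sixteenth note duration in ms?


Solution.
One quarter-note beat = 60000 / BPM = 60000 / 58 ms
Sixteenth note = 1/4 × quarter note
Duration = 1/4 × 60000 / 58 = 15000 / 58
= 258.6 ms


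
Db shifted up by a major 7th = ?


Reasoning:
major 7th: 7 letter names, 11 semitones
Letter: D + 6 → C
Pitch: Db + 11 semitones, spelled as a C → C
= C


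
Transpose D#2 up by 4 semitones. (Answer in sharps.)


D#2: chromatic position 3 in octave 2 → absolute = 2×12 + 3 = 27
Transpose up 4: 27 + 4 = 31
31 = 2×12 + 7 → G in octave 2
Result = G2


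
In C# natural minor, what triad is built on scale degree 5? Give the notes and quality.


C# natural minor scale: C# D# E F# G# A B
Diatonic triad on degree 5 stacks scale notes 5, 7, 2: G# B D#
G#→B = 3 semitones; G#→D# = 7 semitones → minor triad
= G# B D# (minor)


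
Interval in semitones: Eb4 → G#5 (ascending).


Reasoning:
Absolute semitone position = octave×12 + chromatic position
Eb4: 4×12 + 3 = 51
G#5: 5×12 + 8 = 68
Difference = 68 - 51 = 17
= 17 semitones


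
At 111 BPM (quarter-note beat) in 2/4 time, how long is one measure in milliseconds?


Solution.
Quarter-note beat duration = 60000 / 111 ms
Beats per measure (2/4) = 2
One measure = 2 × 60000 / 111 = 120000 / 111 ms
= 1081.1 ms


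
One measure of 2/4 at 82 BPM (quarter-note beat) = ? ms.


Quarter-note beat duration = 60000 / 82 ms
Beats per measure (2/4) = 2
One measure = 2 × 60000 / 82 = 120000 / 82 ms
= 1463.4 ms


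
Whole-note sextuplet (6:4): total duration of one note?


Sextuplet: 6 notes occupy the space of 4 whole notes
Space = 4 × 4 = 16 beats
Each sextuplet note = 16 / 6 = 8/3 beats
= 8/3 beats


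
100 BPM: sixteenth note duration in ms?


Solution.
One quarter-note beat = 60000 / BPM = 60000 / 100 ms
Sixteenth note = 1/4 × quarter note
Duration = 1/4 × 60000 / 100 = 15000 / 100
= 150.0 ms


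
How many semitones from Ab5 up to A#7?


Step by step:
Absolute semitone position = octave×12 + chromatic position
Ab5: 5×12 + 8 = 68
A#7: 7×12 + 10 = 94
Difference = 94 - 68 = 26
= 26 semitones


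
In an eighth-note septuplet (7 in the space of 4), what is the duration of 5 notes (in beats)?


Reasoning:
Septuplet: 7 notes occupy the space of 4 eighth notes
Space = 4 × 1/2 = 2 beats
Each septuplet note = 2 / 7 = 2/7 beats
5 notes = 5 × 2/7 = 10/7
= 10/7 beats


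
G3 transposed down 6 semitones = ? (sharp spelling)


G3: chromatic position 7 in octave 3 → absolute = 3×12 + 7 = 43
Transpose down 6: 43 - 6 = 37
37 = 3×12 + 1 → C# in octave 3
Result = C#3


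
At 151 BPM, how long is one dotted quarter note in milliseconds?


Working:
One quarter-note beat = 60000 / BPM = 60000 / 151 ms
Dotted quarter note = 3/2 × quarter note
Duration = 3/2 × 60000 / 151 = 90000 / 151
= 596.0 ms


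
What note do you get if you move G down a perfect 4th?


perfect 4th: 4 letter names, 5 semitones
Letter: G - 3 → D
Pitch: G - 5 semitones, spelled as a D → D
= D


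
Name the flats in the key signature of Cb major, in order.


Step by step:
Flat major keys: C(0), F(1), Bb(2), Eb(3), Ab(4), Db(5), Gb(6), Cb(7)
Cb major has 7 flats
Order of flats: Bb Eb Ab Db Gb Cb Fb → first 7: Bb, Eb, Ab, Db, Gb, Cb, Fb
= Bb, Eb, Ab, Db, Gb, Cb, Fb


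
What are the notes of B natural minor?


Reasoning:
Natural minor scale pattern: W-H-W-W-H-W-W (2-1-2-2-1-2-2 semitones)
Starting from B:
  B + 2 semitones → C#
  C# + 1 semitone → D
  D + 2 semitones → E
  E + 2 semitones → F#
  F# + 1 semitone → G
  G + 2 semitones → A
  A + 2 semitones → B
Scale = B C# D E F# G A


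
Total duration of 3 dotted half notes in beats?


Base half note = 2 beats
Dot 1 adds half the previous value: +1
One dotted half = 2 + 1 = 3
3 of them = 3 × 3 = 9
= 9 beats


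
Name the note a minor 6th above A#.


A 6th spans 6 letter names, so from A we land on F
A minor 6th = 8 semitones above A#
Spell F at that pitch: F#
= F#


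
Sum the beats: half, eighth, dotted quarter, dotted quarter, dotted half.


Beat values:
  half = 2 beats
  eighth = 0.5 beats
  dotted quarter = 1.5 beats
  dotted quarter = 1.5 beats
  dotted half = 3 beats
Sum = 2 + 0.5 + 1.5 + 1.5 + 3
= 8.5 beats


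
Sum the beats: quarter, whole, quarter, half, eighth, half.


Reasoning:
Beat values:
  quarter = 1 beat
  whole = 4 beats
  quarter = 1 beat
  half = 2 beats
  eighth = 0.5 beats
  half = 2 beats
Sum = 1 + 4 + 1 + 2 + 0.5 + 2
= 10.5 beats


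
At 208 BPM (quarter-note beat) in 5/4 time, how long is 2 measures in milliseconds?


Let's work it out.
Quarter-note beat duration = 60000 / 208 ms
Beats per measure (5/4) = 5
One measure = 5 × 60000 / 208 = 300000 / 208 ms
2 measures = 2 × 300000 / 208 = 600000 / 208
= 2884.6 ms


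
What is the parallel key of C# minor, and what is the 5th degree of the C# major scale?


Let's work it out.
Parallel keys share the same tonic but differ in mode
C# minor → parallel is C# major
C# major scale: C# D# E# F# G# A# B#
= C# major; 5th degree = G#


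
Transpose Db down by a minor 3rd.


Reasoning:
minor 3rd: 3 letter names, 3 semitones
Letter: D - 2 → B
Pitch: Db - 3 semitones, spelled as a B → Bb
= Bb


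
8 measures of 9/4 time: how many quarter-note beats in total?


Solution.
Time signature 9/4: the bottom number 4 means the quarter note gets one count
The top number 9 means 9 quarter-note beats per measure
Total = 9 × 8 measures
= 72 quarter-note beats


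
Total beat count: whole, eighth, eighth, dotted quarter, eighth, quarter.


Working:
Beat values:
  whole = 4 beats
  eighth = 0.5 beats
  eighth = 0.5 beats
  dotted quarter = 1.5 beats
  eighth = 0.5 beats
  quarter = 1 beat
Sum = 4 + 0.5 + 0.5 + 1.5 + 0.5 + 1
= 8 beats


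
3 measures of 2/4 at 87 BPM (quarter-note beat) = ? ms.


Quarter-note beat duration = 60000 / 87 ms
Beats per measure (2/4) = 2
One measure = 2 × 60000 / 87 = 120000 / 87 ms
3 measures = 3 × 120000 / 87 = 360000 / 87
= 4137.9 ms


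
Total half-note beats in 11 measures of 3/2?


Solution.
Time signature 3/2: the bottom number 2 means the half note gets one count
The top number 3 means 3 half-note beats per measure
Total = 3 × 11 measures
= 33 half-note beats


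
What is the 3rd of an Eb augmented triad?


Reasoning:
Augmented triad = root + major 3rd (4 semitones) + augmented 5th (8 semitones)
A triad on Eb stacks thirds, so the chord tones use letter names E-G-B
Root: Eb
Major 3rd above Eb: G
Augmented 5th above Eb: B
The 3rd = G


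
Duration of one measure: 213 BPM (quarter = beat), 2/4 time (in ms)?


Working:
Quarter-note beat duration = 60000 / 213 ms
Beats per measure (2/4) = 2
One measure = 2 × 60000 / 213 = 120000 / 213 ms
= 563.4 ms


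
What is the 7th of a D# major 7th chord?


Let's work it out.
Major 7th chord = root + major 3rd + perfect 5th + major 7th
Seventh chords stack in thirds, so the letter names are D-F-A-C
Root: D#
Major 3rd above D#: F##
Perfect 5th above D#: A#
Major 7th above D#: C##
The 7th = C##


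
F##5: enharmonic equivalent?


Reasoning:
Enharmonic notes sound the same pitch but are spelled with different letter names
F## and G name the same pitch class
= G5


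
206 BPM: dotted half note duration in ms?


One quarter-note beat = 60000 / BPM = 60000 / 206 ms
Dotted half note = 3 × quarter note
Duration = 3 × 60000 / 206 = 180000 / 206
= 873.8 ms


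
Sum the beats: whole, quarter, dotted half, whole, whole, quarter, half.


Beat values:
  whole = 4 beats
  quarter = 1 beat
  dotted half = 3 beats
  whole = 4 beats
  whole = 4 beats
  quarter = 1 beat
  half = 2 beats
Sum = 4 + 1 + 3 + 4 + 4 + 1 + 2
= 19 beats


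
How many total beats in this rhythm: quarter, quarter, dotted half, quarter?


Working:
Beat values:
  quarter = 1 beat
  quarter = 1 beat
  dotted half = 3 beats
  quarter = 1 beat
Sum = 1 + 1 + 3 + 1
= 6 beats


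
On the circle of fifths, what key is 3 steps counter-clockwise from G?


Solution.
Each counter-clockwise step moves down a perfect 5th (= up a perfect 4th)
From G: G → C → F → Bb
= Bb


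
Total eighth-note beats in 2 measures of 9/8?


Solution.
Time signature 9/8: the bottom number 8 means the eighth note gets one count
The top number 9 means 9 eighth-note beats per measure
Total = 9 × 2 measures
= 18 eighth-note beats


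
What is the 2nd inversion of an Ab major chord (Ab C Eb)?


Working:
Root position: Ab C Eb
2nd inversion: move root and 3rd up an octave
Bass note: Eb
Notes (bottom to top) = Eb Ab C


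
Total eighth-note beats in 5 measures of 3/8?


Time signature 3/8: the bottom number 8 means the eighth note gets one count
The top number 3 means 3 eighth-note beats per measure
Total = 3 × 5 measures
= 15 eighth-note beats


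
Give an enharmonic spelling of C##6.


Enharmonic notes sound the same pitch but are spelled with different letter names
C## and D name the same pitch class
= D6


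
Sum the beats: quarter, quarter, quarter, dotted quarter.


Solution.
Beat values:
  quarter = 1 beat
  quarter = 1 beat
  quarter = 1 beat
  dotted quarter = 1.5 beats
Sum = 1 + 1 + 1 + 1.5
= 4.5 beats


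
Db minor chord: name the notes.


Solution.
Minor triad = root + minor 3rd (3 semitones) + perfect 5th (7 semitones)
A triad on Db stacks thirds, so the chord tones use letter names D-F-A
Root: Db
Minor 3rd above Db: Fb
Perfect 5th above Db: Ab
Chord = Db Fb Ab


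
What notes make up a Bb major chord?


Major triad = root + major 3rd (4 semitones) + perfect 5th (7 semitones)
A triad on Bb stacks thirds, so the chord tones use letter names B-D-F
Root: Bb
Major 3rd above Bb: D
Perfect 5th above Bb: F
Chord = Bb D F


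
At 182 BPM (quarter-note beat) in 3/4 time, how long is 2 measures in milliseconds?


Working:
Quarter-note beat duration = 60000 / 182 ms
Beats per measure (3/4) = 3
One measure = 3 × 60000 / 182 = 180000 / 182 ms
2 measures = 2 × 180000 / 182 = 360000 / 182
= 1978.0 ms


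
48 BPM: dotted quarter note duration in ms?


Reasoning:
One quarter-note beat = 60000 / BPM = 60000 / 48 ms
Dotted quarter note = 3/2 × quarter note
Duration = 3/2 × 60000 / 48 = 90000 / 48
= 1875.0 ms


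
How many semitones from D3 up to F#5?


Let's work it out.
Absolute semitone position = octave×12 + chromatic position
D3: 3×12 + 2 = 38
F#5: 5×12 + 6 = 66
Difference = 66 - 38 = 28
= 28 semitones


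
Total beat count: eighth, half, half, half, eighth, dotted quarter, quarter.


Reasoning:
Beat values:
  eighth = 0.5 beats
  half = 2 beats
  half = 2 beats
  half = 2 beats
  eighth = 0.5 beats
  dotted quarter = 1.5 beats
  quarter = 1 beat
Sum = 0.5 + 2 + 2 + 2 + 0.5 + 1.5 + 1
= 9.5 beats


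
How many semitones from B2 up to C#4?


Solution.
Absolute semitone position = octave×12 + chromatic position
B2: 2×12 + 11 = 35
C#4: 4×12 + 1 = 49
Difference = 49 - 35 = 14
= 14 semitones


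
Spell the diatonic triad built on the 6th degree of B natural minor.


Let's work it out.
B natural minor scale: B C# D E F# G A
Diatonic triad on degree 6 stacks scale notes 6, 1, 3: G B D
G→B = 4 semitones; G→D = 7 semitones → major triad
= G B D (major)


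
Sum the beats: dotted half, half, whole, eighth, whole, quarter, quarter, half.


Let's work it out.
Beat values:
  dotted half = 3 beats
  half = 2 beats
  whole = 4 beats
  eighth = 0.5 beats
  whole = 4 beats
  quarter = 1 beat
  quarter = 1 beat
  half = 2 beats
Sum = 3 + 2 + 4 + 0.5 + 4 + 1 + 1 + 2
= 17.5 beats


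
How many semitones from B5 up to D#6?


Working:
Absolute semitone position = octave×12 + chromatic position
B5: 5×12 + 11 = 71
D#6: 6×12 + 3 = 75
Difference = 75 - 71 = 4
= 4 semitones


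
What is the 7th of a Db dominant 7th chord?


Working:
Dominant 7th chord = root + major 3rd + perfect 5th + minor 7th
Seventh chords stack in thirds, so the letter names are D-F-A-C
Root: Db
Major 3rd above Db: F
Perfect 5th above Db: Ab
Minor 7th above Db: Cb
The 7th = Cb


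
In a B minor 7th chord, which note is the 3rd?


Minor 7th chord = root + minor 3rd + perfect 5th + minor 7th
Seventh chords stack in thirds, so the letter names are B-D-F-A
Root: B
Minor 3rd above B: D
Perfect 5th above B: F#
Minor 7th above B: A
The 3rd = D


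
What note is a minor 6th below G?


Reasoning:
A 6th spans 6 letter names, so from G we land on B
A minor 6th = 8 semitones below G
Spell B at that pitch: B
= B


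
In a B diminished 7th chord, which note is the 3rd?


Let's work it out.
Diminished 7th chord = root + minor 3rd + diminished 5th + diminished 7th
Seventh chords stack in thirds, so the letter names are B-D-F-A
Root: B
Minor 3rd above B: D
Diminished 5th above B: F
Diminished 7th above B: Ab
The 3rd = D


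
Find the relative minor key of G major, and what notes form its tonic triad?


The relative minor shares the major's key signature and starts on its 6th degree
6th degree = a major 6th above the tonic; a major 6th above G is E
→ relative minor of G major is E minor
Tonic triad of E minor = root + minor 3rd + perfect 5th = E G B
= E minor; triad = E G B


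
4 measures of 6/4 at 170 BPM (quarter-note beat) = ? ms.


Quarter-note beat duration = 60000 / 170 ms
Beats per measure (6/4) = 6
One measure = 6 × 60000 / 170 = 360000 / 170 ms
4 measures = 4 × 360000 / 170 = 1440000 / 170
= 8470.6 ms


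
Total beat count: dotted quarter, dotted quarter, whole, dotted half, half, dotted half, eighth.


Reasoning:
Beat values:
  dotted quarter = 1.5 beats
  dotted quarter = 1.5 beats
  whole = 4 beats
  dotted half = 3 beats
  half = 2 beats
  dotted half = 3 beats
  eighth = 0.5 beats
Sum = 1.5 + 1.5 + 4 + 3 + 2 + 3 + 0.5
= 15.5 beats


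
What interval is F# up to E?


Step by step:
Letter names: F → E spans 7 letter names → a 7th
Semitones: F# → E = 10 half-steps
A 7th of 10 semitones is a minor 7th
= minor 7th


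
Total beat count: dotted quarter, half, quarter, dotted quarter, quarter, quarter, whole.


Step by step:
Beat values:
  dotted quarter = 1.5 beats
  half = 2 beats
  quarter = 1 beat
  dotted quarter = 1.5 beats
  quarter = 1 beat
  quarter = 1 beat
  whole = 4 beats
Sum = 1.5 + 2 + 1 + 1.5 + 1 + 1 + 4
= 12 beats


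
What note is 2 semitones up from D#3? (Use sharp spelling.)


D#3: chromatic position 3 in octave 3 → absolute = 3×12 + 3 = 39
Transpose up 2: 39 + 2 = 41
41 = 3×12 + 5 → F in octave 3
Result = F3


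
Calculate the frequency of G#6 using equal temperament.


f = 440 × 2^(n/12) where n = semitones from A4
G#6: 23 semitones from A4
f = 440 × 2^(23/12)
f = 1661.22 Hz


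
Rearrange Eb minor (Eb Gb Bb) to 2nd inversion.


Solution.
Root position: Eb Gb Bb
2nd inversion: move root and 3rd up an octave
Bass note: Bb
Notes (bottom to top) = Bb Eb Gb


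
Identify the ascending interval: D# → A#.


Working:
Letter names: D → A spans 5 letter names → a 5th
Semitones: D# → A# = 7 half-steps
A 5th of 7 semitones is a perfect 5th
= perfect 5th


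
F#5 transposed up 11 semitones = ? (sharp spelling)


Working:
F#5: chromatic position 6 in octave 5 → absolute = 5×12 + 6 = 66
Transpose up 11: 66 + 11 = 77
77 = 6×12 + 5 → F in octave 6
Result = F6


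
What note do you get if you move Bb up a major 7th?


Reasoning:
major 7th: 7 letter names, 11 semitones
Letter: B + 6 → A
Pitch: Bb + 11 semitones, spelled as an A → A
= A


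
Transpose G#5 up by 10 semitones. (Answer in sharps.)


G#5: chromatic position 8 in octave 5 → absolute = 5×12 + 8 = 68
Transpose up 10: 68 + 10 = 78
78 = 6×12 + 6 → F# in octave 6
Result = F#6


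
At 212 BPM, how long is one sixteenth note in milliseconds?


One quarter-note beat = 60000 / BPM = 60000 / 212 ms
Sixteenth note = 1/4 × quarter note
Duration = 1/4 × 60000 / 212 = 15000 / 212
= 70.8 ms


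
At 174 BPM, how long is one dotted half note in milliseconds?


Step by step:
One quarter-note beat = 60000 / BPM = 60000 / 174 ms
Dotted half note = 3 × quarter note
Duration = 3 × 60000 / 174 = 180000 / 174
= 1034.5 ms


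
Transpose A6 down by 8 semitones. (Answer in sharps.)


Solution.
A6: chromatic position 9 in octave 6 → absolute = 6×12 + 9 = 81
Transpose down 8: 81 - 8 = 73
73 = 6×12 + 1 → C# in octave 6
Result = C#6


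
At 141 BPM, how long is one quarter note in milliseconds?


Reasoning:
One quarter-note beat = 60000 / BPM = 60000 / 141 ms
Duration = 60000 / 141
= 425.5 ms


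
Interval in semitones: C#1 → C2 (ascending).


Step by step:
Absolute semitone position = octave×12 + chromatic position
C#1: 1×12 + 1 = 13
C2: 2×12 + 0 = 24
Difference = 24 - 13 = 11
= 11 semitones


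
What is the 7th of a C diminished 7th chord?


Working:
Diminished 7th chord = root + minor 3rd + diminished 5th + diminished 7th
Seventh chords stack in thirds, so the letter names are C-E-G-B
Root: C
Minor 3rd above C: Eb
Diminished 5th above C: Gb
Diminished 7th above C: Bbb
The 7th = Bbb


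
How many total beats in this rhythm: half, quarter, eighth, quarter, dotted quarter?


Let's work it out.
Beat values:
  half = 2 beats
  quarter = 1 beat
  eighth = 0.5 beats
  quarter = 1 beat
  dotted quarter = 1.5 beats
Sum = 2 + 1 + 0.5 + 1 + 1.5
= 6 beats


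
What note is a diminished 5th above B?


A 5th spans 5 letter names, so from B we land on F
A diminished 5th = 6 semitones above B
Spell F at that pitch: F
= F


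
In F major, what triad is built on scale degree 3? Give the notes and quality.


Reasoning:
F major scale: F G A Bb C D E
Diatonic triad on degree 3 stacks scale notes 3, 5, 7: A C E
A→C = 3 semitones; A→E = 7 semitones → minor triad
= A C E (minor)


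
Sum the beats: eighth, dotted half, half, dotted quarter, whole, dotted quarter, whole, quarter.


Reasoning:
Beat values:
  eighth = 0.5 beats
  dotted half = 3 beats
  half = 2 beats
  dotted quarter = 1.5 beats
  whole = 4 beats
  dotted quarter = 1.5 beats
  whole = 4 beats
  quarter = 1 beat
Sum = 0.5 + 3 + 2 + 1.5 + 4 + 1.5 + 4 + 1
= 17.5 beats


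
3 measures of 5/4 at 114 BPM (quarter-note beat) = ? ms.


Let's work it out.
Quarter-note beat duration = 60000 / 114 ms
Beats per measure (5/4) = 5
One measure = 5 × 60000 / 114 = 300000 / 114 ms
3 measures = 3 × 300000 / 114 = 900000 / 114
= 7894.7 ms


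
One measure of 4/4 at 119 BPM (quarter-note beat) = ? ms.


Step by step:
Quarter-note beat duration = 60000 / 119 ms
Beats per measure (4/4) = 4
One measure = 4 × 60000 / 119 = 240000 / 119 ms
= 2016.8 ms


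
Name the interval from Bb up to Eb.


Letter names: B → E spans 4 letter names → a 4th
Semitones: Bb → Eb = 5 half-steps
A 4th of 5 semitones is a perfect 4th
= perfect 4th


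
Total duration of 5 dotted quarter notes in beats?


Base quarter note = 1 beat
Dot 1 adds half the previous value: +1/2
One dotted quarter = 1 + 1/2 = 3/2
5 of them = 5 × 3/2 = 15/2
= 15/2 beats


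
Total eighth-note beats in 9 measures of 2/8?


Working:
Time signature 2/8: the bottom number 8 means the eighth note gets one count
The top number 2 means 2 eighth-note beats per measure
Total = 2 × 9 measures
= 18 eighth-note beats


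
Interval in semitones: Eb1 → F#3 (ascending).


Working:
Absolute semitone position = octave×12 + chromatic position
Eb1: 1×12 + 3 = 15
F#3: 3×12 + 6 = 42
Difference = 42 - 15 = 27
= 27 semitones


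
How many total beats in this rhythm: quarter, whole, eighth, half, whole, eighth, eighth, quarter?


Let's work it out.
Beat values:
  quarter = 1 beat
  whole = 4 beats
  eighth = 0.5 beats
  half = 2 beats
  whole = 4 beats
  eighth = 0.5 beats
  eighth = 0.5 beats
  quarter = 1 beat
Sum = 1 + 4 + 0.5 + 2 + 4 + 0.5 + 0.5 + 1
= 13.5 beats


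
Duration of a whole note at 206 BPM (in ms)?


Solution.
One quarter-note beat = 60000 / BPM = 60000 / 206 ms
Whole note = 4 × quarter note
Duration = 4 × 60000 / 206 = 240000 / 206
= 1165.0 ms


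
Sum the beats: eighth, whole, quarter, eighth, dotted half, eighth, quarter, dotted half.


Reasoning:
Beat values:
  eighth = 0.5 beats
  whole = 4 beats
  quarter = 1 beat
  eighth = 0.5 beats
  dotted half = 3 beats
  eighth = 0.5 beats
  quarter = 1 beat
  dotted half = 3 beats
Sum = 0.5 + 4 + 1 + 0.5 + 3 + 0.5 + 1 + 3
= 13.5 beats


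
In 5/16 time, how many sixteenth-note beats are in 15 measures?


Time signature 5/16: the bottom number 16 means the sixteenth note gets one count
The top number 5 means 5 sixteenth-note beats per measure
Total = 5 × 15 measures
= 75 sixteenth-note beats


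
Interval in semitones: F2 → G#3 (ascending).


Step by step:
Absolute semitone position = octave×12 + chromatic position
F2: 2×12 + 5 = 29
G#3: 3×12 + 8 = 44
Difference = 44 - 29 = 15
= 15 semitones


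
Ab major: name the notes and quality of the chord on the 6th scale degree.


Reasoning:
Ab major scale: Ab Bb C Db Eb F G
Diatonic triad on degree 6 stacks scale notes 6, 1, 3: F Ab C
F→Ab = 3 semitones; F→C = 7 semitones → minor triad
= F Ab C (minor)


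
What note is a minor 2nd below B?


Let's work it out.
A 2nd spans 2 letter names, so from B we land on A
A minor 2nd = 1 semitone below B
Spell A at that pitch: A#
= A#


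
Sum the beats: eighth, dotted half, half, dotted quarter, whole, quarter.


Working:
Beat values:
  eighth = 0.5 beats
  dotted half = 3 beats
  half = 2 beats
  dotted quarter = 1.5 beats
  whole = 4 beats
  quarter = 1 beat
Sum = 0.5 + 3 + 2 + 1.5 + 4 + 1
= 12 beats


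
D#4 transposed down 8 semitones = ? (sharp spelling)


D#4: chromatic position 3 in octave 4 → absolute = 4×12 + 3 = 51
Transpose down 8: 51 - 8 = 43
43 = 3×12 + 7 → G in octave 3
Result = G3


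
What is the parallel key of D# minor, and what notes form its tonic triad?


Parallel keys share the same tonic but differ in mode
D# minor → parallel is D# major
Tonic triad of D# major = D# F## A#
= D# major; triad = D# F## A#


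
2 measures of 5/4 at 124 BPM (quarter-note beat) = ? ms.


Let's work it out.
Quarter-note beat duration = 60000 / 124 ms
Beats per measure (5/4) = 5
One measure = 5 × 60000 / 124 = 300000 / 124 ms
2 measures = 2 × 300000 / 124 = 600000 / 124
= 4838.7 ms


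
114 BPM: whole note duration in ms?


Step by step:
One quarter-note beat = 60000 / BPM = 60000 / 114 ms
Whole note = 4 × quarter note
Duration = 4 × 60000 / 114 = 240000 / 114
= 2105.3 ms


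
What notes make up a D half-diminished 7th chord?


Step by step:
Half-diminished 7th chord = root + minor 3rd + diminished 5th + minor 7th
Seventh chords stack in thirds, so the letter names are D-F-A-C
Root: D
Minor 3rd above D: F
Diminished 5th above D: Ab
Minor 7th above D: C
Chord = D F Ab C


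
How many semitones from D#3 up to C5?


Solution.
Absolute semitone position = octave×12 + chromatic position
D#3: 3×12 + 3 = 39
C5: 5×12 + 0 = 60
Difference = 60 - 39 = 21
= 21 semitones


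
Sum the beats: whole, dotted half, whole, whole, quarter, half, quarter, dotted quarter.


Solution.
Beat values:
  whole = 4 beats
  dotted half = 3 beats
  whole = 4 beats
  whole = 4 beats
  quarter = 1 beat
  half = 2 beats
  quarter = 1 beat
  dotted quarter = 1.5 beats
Sum = 4 + 3 + 4 + 4 + 1 + 2 + 1 + 1.5
= 20.5 beats


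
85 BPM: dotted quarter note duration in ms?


Solution.
One quarter-note beat = 60000 / BPM = 60000 / 85 ms
Dotted quarter note = 3/2 × quarter note
Duration = 3/2 × 60000 / 85 = 90000 / 85
= 1058.8 ms


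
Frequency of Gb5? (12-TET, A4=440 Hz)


Step by step:
f = 440 × 2^(n/12) where n = semitones from A4
Gb5: 9 semitones from A4
f = 440 × 2^(9/12)
f = 739.99 Hz


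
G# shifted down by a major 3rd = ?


Solution.
major 3rd: 3 letter names, 4 semitones
Letter: G - 2 → E
Pitch: G# - 4 semitones, spelled as an E → E
= E


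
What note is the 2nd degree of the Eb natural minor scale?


Step by step:
Natural minor scale pattern: W-H-W-W-H-W-W (2-1-2-2-1-2-2 semitones)
Starting from Eb:
  Eb + 2 semitones → F
  F + 1 semitone → Gb
  Gb + 2 semitones → Ab
  Ab + 2 semitones → Bb
  Bb + 1 semitone → Cb
  Cb + 2 semitones → Db
  Db + 2 semitones → Eb
Scale: Eb F Gb Ab Bb Cb Db
Degree 2 = F


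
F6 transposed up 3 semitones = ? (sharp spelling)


F6: chromatic position 5 in octave 6 → absolute = 6×12 + 5 = 77
Transpose up 3: 77 + 3 = 80
80 = 6×12 + 8 → G# in octave 6
Result = G#6


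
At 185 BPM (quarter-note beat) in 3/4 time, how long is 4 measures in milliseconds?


Reasoning:
Quarter-note beat duration = 60000 / 185 ms
Beats per measure (3/4) = 3
One measure = 3 × 60000 / 185 = 180000 / 185 ms
4 measures = 4 × 180000 / 185 = 720000 / 185
= 3891.9 ms


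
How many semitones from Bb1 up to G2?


Let's work it out.
Absolute semitone position = octave×12 + chromatic position
Bb1: 1×12 + 10 = 22
G2: 2×12 + 7 = 31
Difference = 31 - 22 = 9
= 9 semitones


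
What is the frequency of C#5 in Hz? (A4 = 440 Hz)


Solution.
f = 440 × 2^(n/12) where n = semitones from A4
C#5: 4 semitones from A4
f = 440 × 2^(4/12)
f = 554.37 Hz


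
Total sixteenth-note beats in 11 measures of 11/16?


Reasoning:
Time signature 11/16: the bottom number 16 means the sixteenth note gets one count
The top number 11 means 11 sixteenth-note beats per measure
Total = 11 × 11 measures
= 121 sixteenth-note beats


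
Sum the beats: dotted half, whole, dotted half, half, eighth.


Beat values:
  dotted half = 3 beats
  whole = 4 beats
  dotted half = 3 beats
  half = 2 beats
  eighth = 0.5 beats
Sum = 3 + 4 + 3 + 2 + 0.5
= 12.5 beats


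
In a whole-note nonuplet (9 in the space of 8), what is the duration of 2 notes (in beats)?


Solution.
Nonuplet: 9 notes occupy the space of 8 whole notes
Space = 8 × 4 = 32 beats
Each nonuplet note = 32 / 9 = 32/9 beats
2 notes = 2 × 32/9 = 64/9
= 64/9 beats


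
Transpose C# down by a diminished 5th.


Solution.
diminished 5th: 5 letter names, 6 semitones
Letter: C - 4 → F
Pitch: C# - 6 semitones, spelled as an F → F##
= F##


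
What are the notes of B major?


Reasoning:
Major scale pattern: W-W-H-W-W-W-H (2-2-1-2-2-2-1 semitones)
Starting from B:
  B + 2 semitones → C#
  C# + 2 semitones → D#
  D# + 1 semitone → E
  E + 2 semitones → F#
  F# + 2 semitones → G#
  G# + 2 semitones → A#
  A# + 1 semitone → B
Scale = B C# D# E F# G# A#


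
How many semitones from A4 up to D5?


Absolute semitone position = octave×12 + chromatic position
A4: 4×12 + 9 = 57
D5: 5×12 + 2 = 62
Difference = 62 - 57 = 5
= 5 semitones


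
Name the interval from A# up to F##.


Reasoning:
Letter names: A → F spans 6 letter names → a 6th
Semitones: A# → F## = 9 half-steps
A 6th of 9 semitones is a major 6th
= major 6th


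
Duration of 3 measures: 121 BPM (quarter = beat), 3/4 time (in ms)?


Quarter-note beat duration = 60000 / 121 ms
Beats per measure (3/4) = 3
One measure = 3 × 60000 / 121 = 180000 / 121 ms
3 measures = 3 × 180000 / 121 = 540000 / 121
= 4462.8 ms


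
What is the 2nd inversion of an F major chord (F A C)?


Let's work it out.
Root position: F A C
2nd inversion: move root and 3rd up an octave
Bass note: C
Notes (bottom to top) = C F A


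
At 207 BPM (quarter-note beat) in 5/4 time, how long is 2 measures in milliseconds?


Quarter-note beat duration = 60000 / 207 ms
Beats per measure (5/4) = 5
One measure = 5 × 60000 / 207 = 300000 / 207 ms
2 measures = 2 × 300000 / 207 = 600000 / 207
= 2898.6 ms


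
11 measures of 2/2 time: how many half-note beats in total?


Reasoning:
Time signature 2/2: the bottom number 2 means the half note gets one count
The top number 2 means 2 half-note beats per measure
Total = 2 × 11 measures
= 22 half-note beats


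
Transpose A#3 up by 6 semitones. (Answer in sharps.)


A#3: chromatic position 10 in octave 3 → absolute = 3×12 + 10 = 46
Transpose up 6: 46 + 6 = 52
52 = 4×12 + 4 → E in octave 4
Result = E4


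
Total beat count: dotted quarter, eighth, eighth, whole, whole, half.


Working:
Beat values:
  dotted quarter = 1.5 beats
  eighth = 0.5 beats
  eighth = 0.5 beats
  whole = 4 beats
  whole = 4 beats
  half = 2 beats
Sum = 1.5 + 0.5 + 0.5 + 4 + 4 + 2
= 12.5 beats


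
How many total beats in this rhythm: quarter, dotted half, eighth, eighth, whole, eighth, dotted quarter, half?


Reasoning:
Beat values:
  quarter = 1 beat
  dotted half = 3 beats
  eighth = 0.5 beats
  eighth = 0.5 beats
  whole = 4 beats
  eighth = 0.5 beats
  dotted quarter = 1.5 beats
  half = 2 beats
Sum = 1 + 3 + 0.5 + 0.5 + 4 + 0.5 + 1.5 + 2
= 13 beats


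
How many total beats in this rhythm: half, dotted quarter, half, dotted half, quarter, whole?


Step by step:
Beat values:
  half = 2 beats
  dotted quarter = 1.5 beats
  half = 2 beats
  dotted half = 3 beats
  quarter = 1 beat
  whole = 4 beats
Sum = 2 + 1.5 + 2 + 3 + 1 + 4
= 13.5 beats


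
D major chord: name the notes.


Solution.
Major triad = root + major 3rd (4 semitones) + perfect 5th (7 semitones)
A triad on D stacks thirds, so the chord tones use letter names D-F-A
Root: D
Major 3rd above D: F#
Perfect 5th above D: A
Chord = D F# A


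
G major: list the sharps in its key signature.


Step by step:
Sharp major keys follow the circle of fifths: C(0), G(1), D(2), A(3), E(4), B(5), F#(6), C#(7)
G major has 1 sharp
Order of sharps: F# C# G# D# A# E# B# → first 1: F#
= F#


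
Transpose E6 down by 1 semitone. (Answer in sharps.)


E6: chromatic position 4 in octave 6 → absolute = 6×12 + 4 = 76
Transpose down 1: 76 - 1 = 75
75 = 6×12 + 3 → D# in octave 6
Result = D#6


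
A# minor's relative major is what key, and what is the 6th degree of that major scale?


The relative major shares the key signature and is a minor 3rd above the minor tonic
A minor 3rd above A# is C#
→ relative major of A# minor is C# major
C# major scale: C# D# E# F# G# A# B#
= C# major; 6th degree = A#


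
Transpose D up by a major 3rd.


major 3rd: 3 letter names, 4 semitones
Letter: D + 2 → F
Pitch: D + 4 semitones, spelled as an F → F#
= F#


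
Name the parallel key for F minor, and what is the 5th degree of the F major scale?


Step by step:
Parallel keys share the same tonic but differ in mode
F minor → parallel is F major
F major scale: F G A Bb C D E
= F major; 5th degree = C


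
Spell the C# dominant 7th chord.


Working:
Dominant 7th chord = root + major 3rd + perfect 5th + minor 7th
Seventh chords stack in thirds, so the letter names are C-E-G-B
Root: C#
Major 3rd above C#: E#
Perfect 5th above C#: G#
Minor 7th above C#: B
Chord = C# E# G# B


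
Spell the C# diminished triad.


Let's work it out.
Diminished triad = root + minor 3rd (3 semitones) + diminished 5th (6 semitones)
A triad on C# stacks thirds, so the chord tones use letter names C-E-G
Root: C#
Minor 3rd above C#: E
Diminished 5th above C#: G
Chord = C# E G


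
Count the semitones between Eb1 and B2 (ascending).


Let's work it out.
Absolute semitone position = octave×12 + chromatic position
Eb1: 1×12 + 3 = 15
B2: 2×12 + 11 = 35
Difference = 35 - 15 = 20
= 20 semitones


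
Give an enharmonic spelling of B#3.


Reasoning:
Enharmonic notes sound the same pitch but are spelled with different letter names
B# and C name the same pitch class
Octave numbers change at C, so B#3 = C4
= C4


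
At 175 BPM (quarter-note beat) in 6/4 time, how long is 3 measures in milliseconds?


Step by step:
Quarter-note beat duration = 60000 / 175 ms
Beats per measure (6/4) = 6
One measure = 6 × 60000 / 175 = 360000 / 175 ms
3 measures = 3 × 360000 / 175 = 1080000 / 175
= 6171.4 ms


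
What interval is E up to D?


Working:
Letter names: E → D spans 7 letter names → a 7th
Semitones: E → D = 10 half-steps
A 7th of 10 semitones is a minor 7th
= minor 7th


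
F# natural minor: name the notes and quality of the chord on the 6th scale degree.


Step by step:
F# natural minor scale: F# G# A B C# D E
Diatonic triad on degree 6 stacks scale notes 6, 1, 3: D F# A
D→F# = 4 semitones; D→A = 7 semitones → major triad
= D F# A (major)
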